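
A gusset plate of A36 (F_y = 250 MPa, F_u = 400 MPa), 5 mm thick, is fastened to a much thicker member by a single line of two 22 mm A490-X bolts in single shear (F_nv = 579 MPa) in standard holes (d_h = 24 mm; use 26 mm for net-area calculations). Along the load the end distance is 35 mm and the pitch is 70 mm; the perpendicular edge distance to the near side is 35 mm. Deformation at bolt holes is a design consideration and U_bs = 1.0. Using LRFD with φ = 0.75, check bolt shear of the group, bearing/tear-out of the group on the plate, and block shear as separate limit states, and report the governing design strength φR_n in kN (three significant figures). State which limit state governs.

92.1 kN (block shear governs)

Bolt shear: A_b = π·22²/4 = 380.1 mm²; R_n = 579 × 380.1 × 2 × 1 / 1000 = 440.2 kN → 0.75 × 440.2 = 330 kN.
Bearing: edge l_c = 23, r_n = 55.2 kN; interior l_c = 46, r_n = 105.6 kN; R_n = 55.2 + 1·105.6 = 160.8 kN → 121 kN.
Block shear: A_gv = 525, A_nv = 330, A_nt = 110 mm²; R_n = min(0.6F_uA_nv, 0.6F_yA_gv) + U_bs·F_u·A_nt = 122.8 kN → 92.1 kN.
Block shear governs: 92.1 kN.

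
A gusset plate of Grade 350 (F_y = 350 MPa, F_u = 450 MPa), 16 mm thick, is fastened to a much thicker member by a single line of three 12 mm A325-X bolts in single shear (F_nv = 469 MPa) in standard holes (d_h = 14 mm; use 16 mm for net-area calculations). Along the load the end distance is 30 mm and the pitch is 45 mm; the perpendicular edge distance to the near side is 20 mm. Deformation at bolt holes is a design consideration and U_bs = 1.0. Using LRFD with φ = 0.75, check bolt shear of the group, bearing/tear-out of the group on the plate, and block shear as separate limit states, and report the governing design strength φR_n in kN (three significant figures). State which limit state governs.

119 kN (bolt shear governs)

Bolt shear: A_b = π·12²/4 = 113.1 mm²; R_n = 469 × 113.1 × 3 × 1 / 1000 = 159.1 kN → 0.75 × 159.1 = 119 kN.
Bearing: edge l_c = 23, r_n = 198.7 kN; interior l_c = 31, r_n = 207.4 kN; R_n = 198.7 + 2·207.4 = 613.4 kN → 460 kN.
Block shear: A_gv = 1920, A_nv = 1280, A_nt = 192 mm²; R_n = min(0.6F_uA_nv, 0.6F_yA_gv) + U_bs·F_u·A_nt = 432 kN → 324 kN.
Bolt shear governs: 119 kN.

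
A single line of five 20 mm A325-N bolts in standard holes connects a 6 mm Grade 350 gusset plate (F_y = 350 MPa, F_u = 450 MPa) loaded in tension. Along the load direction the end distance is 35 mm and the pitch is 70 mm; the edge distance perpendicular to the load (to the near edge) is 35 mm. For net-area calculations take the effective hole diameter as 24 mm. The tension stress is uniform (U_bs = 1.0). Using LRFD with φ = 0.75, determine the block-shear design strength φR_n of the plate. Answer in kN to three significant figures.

Shear plane L_v = 35 + 4·70 = 315 mm; A_gv = 315 × 6 = 1890 mm².
A_nv = (315 − 4.5·24) × 6 = 1242 mm².
A_nt = (35 − 0.5·24) × 6 = 138 mm².
0.6 F_u A_nv = 335.3 kN; 0.6 F_y A_gv = 396.9 kN → shear rupture governs the shear term.
R_n = 335.3 + 1.0 × 450 × 138 / 1000 = 397.4 kN.
Design strength φR_n = 0.75 × 397.4 = 298 kN.

298 kN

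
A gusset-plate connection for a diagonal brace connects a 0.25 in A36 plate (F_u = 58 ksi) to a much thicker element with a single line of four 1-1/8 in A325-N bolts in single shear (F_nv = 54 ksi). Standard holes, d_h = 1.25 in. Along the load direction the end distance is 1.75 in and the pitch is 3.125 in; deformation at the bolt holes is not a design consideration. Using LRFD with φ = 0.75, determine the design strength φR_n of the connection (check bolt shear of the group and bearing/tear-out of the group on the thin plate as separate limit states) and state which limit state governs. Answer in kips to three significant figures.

110 kips (bearing governs)

Bolt shear: A_b = π·1.125²/4 = 0.994 in²; R_n = 54 × 0.994 × 4 × 1 = 214.7 kips → 0.75 × 214.7 = 161 kips.
Bearing (1.5 l_c t F_u ≤ 3.0 d t F_u): upper limit = 3.0·1.125·0.25·58 = 48.94 kips.
  Edge l_c = 1.75 − 1.25/2 = 1.125 → r_n = 24.47 kips; interior l_c = 3.125 − 1.25 = 1.875 → r_n = 40.78 kips.
  R_n,bearing = 1·24.47 + 3·40.78 = 146.8 kips → 0.75 × 146.8 = 110 kips.
Bearing governs: 110 kips.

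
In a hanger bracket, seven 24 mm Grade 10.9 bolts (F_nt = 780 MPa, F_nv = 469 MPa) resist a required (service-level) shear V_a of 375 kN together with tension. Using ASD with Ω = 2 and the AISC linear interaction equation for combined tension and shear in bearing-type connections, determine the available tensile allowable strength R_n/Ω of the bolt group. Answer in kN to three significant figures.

A_b = π·24²/4 = 452.4 mm²; f_rv = 375 × 1000 / (7 × 452.4) = 118.4 MPa.
F'_nt = 1.3 F_nt − (Ω F_nt / F_nv) f_rv = 1.3·780 − (2·780/469)·118.4 = 620.1 MPa, capped at F_nt → F'_nt = 620.1 MPa.
R_n = F'_nt · A_b · n = 620.1 × 452.4 × 7 / 1000 = 1964 kN.
Allowable strength R_n/Ω = 1964 / 2 = 982 kN.

982 kN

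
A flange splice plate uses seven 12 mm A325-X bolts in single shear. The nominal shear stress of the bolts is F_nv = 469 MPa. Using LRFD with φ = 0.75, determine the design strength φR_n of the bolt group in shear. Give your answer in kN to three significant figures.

278 kN

A_b = π × 12² / 4 = 113.1 mm².
R_n = F_nv · A_b · n · n_s = 469 × 113.1 × 7 × 1 / 1000 = 371.3 kN.
Design strength φR_n = 0.75 × 371.3 = 278 kN.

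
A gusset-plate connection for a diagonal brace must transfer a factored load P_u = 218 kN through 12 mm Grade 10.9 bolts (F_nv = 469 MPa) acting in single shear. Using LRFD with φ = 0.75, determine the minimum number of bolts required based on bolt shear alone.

6 bolts

A_b = π·12²/4 = 113.1 mm².
Per-bolt design strength φR_n = 0.75 × 469 × 113.1 × 1 / 1000 = 39.78 kN.
n ≥ 218 / 39.78 = 5.48 → use 6 bolts.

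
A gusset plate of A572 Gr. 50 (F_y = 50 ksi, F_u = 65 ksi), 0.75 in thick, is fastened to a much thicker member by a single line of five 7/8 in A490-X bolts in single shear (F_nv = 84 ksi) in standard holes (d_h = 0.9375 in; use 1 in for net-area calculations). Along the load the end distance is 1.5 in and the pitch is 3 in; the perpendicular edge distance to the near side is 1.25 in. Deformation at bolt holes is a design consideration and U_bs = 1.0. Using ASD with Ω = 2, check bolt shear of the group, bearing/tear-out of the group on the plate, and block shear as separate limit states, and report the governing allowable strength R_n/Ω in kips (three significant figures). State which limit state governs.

126 kips (bolt shear governs)

Bolt shear: A_b = π·0.875²/4 = 0.6013 in²; R_n = 84 × 0.6013 × 5 × 1 = 252.6 kips → 252.6 / 2 = 126 kips.
Bearing: edge l_c = 1.031, r_n = 60.33 kips; interior l_c = 2.062, r_n = 102.4 kips; R_n = 60.33 + 4·102.4 = 469.8 kips → 235 kips.
Block shear: A_gv = 10.12, A_nv = 6.75, A_nt = 0.5625 in²; R_n = min(0.6F_uA_nv, 0.6F_yA_gv) + U_bs·F_u·A_nt = 299.8 kips → 150 kips.
Bolt shear governs: 126 kips.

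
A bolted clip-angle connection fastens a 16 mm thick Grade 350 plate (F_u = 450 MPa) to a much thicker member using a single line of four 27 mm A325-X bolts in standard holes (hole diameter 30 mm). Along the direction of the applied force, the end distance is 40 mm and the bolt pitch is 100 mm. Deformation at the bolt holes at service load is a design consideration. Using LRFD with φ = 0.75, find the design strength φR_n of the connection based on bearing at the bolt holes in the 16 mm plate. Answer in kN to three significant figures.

1210 kN

Per bolt r_n = 1.2 l_c t F_u ≤ 2.4 d t F_u; upper limit = 2.4 × 27 × 16 × 450 / 1000 = 466.6 kN.
Edge bolt: l_c = 40 − 30/2 = 25 mm → 1.2 × 25 × 16 × 450 / 1000 = 216 → r_n = 216 kN.
Interior bolts: l_c = 100 − 30 = 70 mm → 1.2 × 70 × 16 × 450 / 1000 = 604.8 → r_n = 466.6 kN.
R_n = 1 × 216 + 3 × 466.6 = 1616 kN.
Design strength φR_n = 0.75 × 1616 = 1210 kN.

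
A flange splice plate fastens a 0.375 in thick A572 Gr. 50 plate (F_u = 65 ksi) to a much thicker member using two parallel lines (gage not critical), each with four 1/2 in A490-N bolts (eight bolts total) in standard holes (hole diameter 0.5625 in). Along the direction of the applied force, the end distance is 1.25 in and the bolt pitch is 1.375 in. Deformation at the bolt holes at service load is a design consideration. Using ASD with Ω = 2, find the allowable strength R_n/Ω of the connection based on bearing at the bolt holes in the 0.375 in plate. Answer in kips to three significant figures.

Per bolt r_n = 1.2 l_c t F_u ≤ 2.4 d t F_u; upper limit = 2.4 × 0.5 × 0.375 × 65 = 29.25 kips.
Edge bolt: l_c = 1.25 − 0.5625/2 = 0.9688 in → 1.2 × 0.9688 × 0.375 × 65 = 28.34 → r_n = 28.34 kips.
Interior bolts: l_c = 1.375 − 0.5625 = 0.8125 in → 1.2 × 0.8125 × 0.375 × 65 = 23.77 → r_n = 23.77 kips.
R_n = 2 × 28.34 + 6 × 23.77 = 199.3 kips.
Allowable strength R_n/Ω = 199.3 / 2 = 99.6 kips.

99.6 kips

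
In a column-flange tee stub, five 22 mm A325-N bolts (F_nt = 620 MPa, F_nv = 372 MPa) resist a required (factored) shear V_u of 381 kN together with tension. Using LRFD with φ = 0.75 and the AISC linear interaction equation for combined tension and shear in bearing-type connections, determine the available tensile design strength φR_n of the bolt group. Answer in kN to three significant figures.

514 kN

A_b = π·22²/4 = 380.1 mm²; f_rv = 381 × 1000 / (5 × 380.1) = 200.5 MPa.
F'_nt = 1.3 F_nt − (F_nt / φF_nv) f_rv = 1.3·620 − (620/(0.75·372))·200.5 = 360.5 MPa, capped at F_nt → F'_nt = 360.5 MPa.
R_n = F'_nt · A_b · n = 360.5 × 380.1 × 5 / 1000 = 685.3 kN.
Design strength φR_n = 0.75 × 685.3 = 514 kN.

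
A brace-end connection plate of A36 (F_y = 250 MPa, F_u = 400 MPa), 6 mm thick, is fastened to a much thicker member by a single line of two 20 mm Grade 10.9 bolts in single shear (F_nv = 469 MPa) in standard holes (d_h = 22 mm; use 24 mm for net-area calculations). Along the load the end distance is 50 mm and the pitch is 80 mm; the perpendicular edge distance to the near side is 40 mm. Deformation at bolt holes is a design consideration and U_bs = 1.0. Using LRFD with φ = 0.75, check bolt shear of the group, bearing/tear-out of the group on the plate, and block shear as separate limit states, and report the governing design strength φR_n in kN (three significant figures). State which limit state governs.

138 kN (block shear governs)

Bolt shear: A_b = π·20²/4 = 314.2 mm²; R_n = 469 × 314.2 × 2 × 1 / 1000 = 294.7 kN → 0.75 × 294.7 = 221 kN.
Bearing: edge l_c = 39, r_n = 112.3 kN; interior l_c = 58, r_n = 115.2 kN; R_n = 112.3 + 1·115.2 = 227.5 kN → 171 kN.
Block shear: A_gv = 780, A_nv = 564, A_nt = 168 mm²; R_n = min(0.6F_uA_nv, 0.6F_yA_gv) + U_bs·F_u·A_nt = 184.2 kN → 138 kN.
Block shear governs: 138 kN.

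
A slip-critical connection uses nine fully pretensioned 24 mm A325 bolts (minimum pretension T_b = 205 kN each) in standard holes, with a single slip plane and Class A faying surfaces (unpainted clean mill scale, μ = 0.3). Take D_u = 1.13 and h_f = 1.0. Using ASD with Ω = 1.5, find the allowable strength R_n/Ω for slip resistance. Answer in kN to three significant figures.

417 kN

R_n = μ · D_u · h_f · T_b · n_s · n_b = 0.3 × 1.13 × 1.0 × 205 × 1 × 9 = 625.5 kN.
Allowable strength R_n/Ω = 625.5 / 1.5 = 417 kN.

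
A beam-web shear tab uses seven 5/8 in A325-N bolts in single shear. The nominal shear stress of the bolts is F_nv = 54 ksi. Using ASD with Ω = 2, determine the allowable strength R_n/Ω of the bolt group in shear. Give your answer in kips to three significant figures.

58 kips

A_b = π × 0.625² / 4 = 0.3068 in².
R_n = F_nv · A_b · n · n_s = 54 × 0.3068 × 7 × 1 = 116 kips.
Allowable strength R_n/Ω = 116 / 2 = 58 kips.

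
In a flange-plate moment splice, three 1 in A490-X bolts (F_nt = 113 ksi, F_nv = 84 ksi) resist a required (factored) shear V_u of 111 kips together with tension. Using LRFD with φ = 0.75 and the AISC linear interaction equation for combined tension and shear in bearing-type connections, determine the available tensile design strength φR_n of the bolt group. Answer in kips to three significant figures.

110 kips

A_b = π·1²/4 = 0.7854 in²; f_rv = 111 / (3 × 0.7854) = 47.11 ksi.
F'_nt = 1.3 F_nt − (F_nt / φF_nv) f_rv = 1.3·113 − (113/(0.75·84))·47.11 = 62.4 ksi, capped at F_nt → F'_nt = 62.4 ksi.
R_n = F'_nt · A_b · n = 62.4 × 0.7854 × 3 = 147 kips.
Design strength φR_n = 0.75 × 147 = 110 kips.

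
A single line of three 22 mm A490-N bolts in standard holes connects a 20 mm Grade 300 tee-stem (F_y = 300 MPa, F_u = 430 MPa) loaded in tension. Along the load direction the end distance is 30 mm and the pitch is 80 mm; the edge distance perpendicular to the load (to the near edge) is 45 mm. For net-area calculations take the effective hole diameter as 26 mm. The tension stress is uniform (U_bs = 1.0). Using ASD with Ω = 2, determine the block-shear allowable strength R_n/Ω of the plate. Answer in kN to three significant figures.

460 kN

Shear plane L_v = 30 + 2·80 = 190 mm; A_gv = 190 × 20 = 3800 mm².
A_nv = (190 − 2.5·26) × 20 = 2500 mm².
A_nt = (45 − 0.5·26) × 20 = 640 mm².
0.6 F_u A_nv = 645 kN; 0.6 F_y A_gv = 684 kN → shear rupture governs the shear term.
R_n = 645 + 1.0 × 430 × 640 / 1000 = 920.2 kN.
Allowable strength R_n/Ω = 920.2 / 2 = 460 kN.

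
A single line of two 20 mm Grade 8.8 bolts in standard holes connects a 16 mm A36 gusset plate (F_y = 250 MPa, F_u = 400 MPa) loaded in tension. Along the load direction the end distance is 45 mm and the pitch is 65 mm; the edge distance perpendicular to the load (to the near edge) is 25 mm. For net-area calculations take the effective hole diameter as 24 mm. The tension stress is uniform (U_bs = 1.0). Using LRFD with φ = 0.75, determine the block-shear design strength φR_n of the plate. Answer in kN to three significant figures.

260 kN

Shear plane L_v = 45 + 1·65 = 110 mm; A_gv = 110 × 16 = 1760 mm².
A_nv = (110 − 1.5·24) × 16 = 1184 mm².
A_nt = (25 − 0.5·24) × 16 = 208 mm².
0.6 F_u A_nv = 284.2 kN; 0.6 F_y A_gv = 264 kN → shear yielding governs the shear term.
R_n = 264 + 1.0 × 400 × 208 / 1000 = 347.2 kN.
Design strength φR_n = 0.75 × 347.2 = 260 kN.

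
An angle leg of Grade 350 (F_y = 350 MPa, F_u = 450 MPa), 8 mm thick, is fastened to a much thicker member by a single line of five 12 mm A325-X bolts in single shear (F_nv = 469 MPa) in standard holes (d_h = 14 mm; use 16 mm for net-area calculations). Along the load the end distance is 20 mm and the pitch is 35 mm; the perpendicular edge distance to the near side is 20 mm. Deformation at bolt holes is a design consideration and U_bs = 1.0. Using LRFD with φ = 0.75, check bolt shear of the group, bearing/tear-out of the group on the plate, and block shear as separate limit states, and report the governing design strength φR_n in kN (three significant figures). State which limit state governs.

175 kN (block shear governs)

Bolt shear: A_b = π·12²/4 = 113.1 mm²; R_n = 469 × 113.1 × 5 × 1 / 1000 = 265.2 kN → 0.75 × 265.2 = 199 kN.
Bearing: edge l_c = 13, r_n = 56.16 kN; interior l_c = 21, r_n = 90.72 kN; R_n = 56.16 + 4·90.72 = 419 kN → 314 kN.
Block shear: A_gv = 1280, A_nv = 704, A_nt = 96 mm²; R_n = min(0.6F_uA_nv, 0.6F_yA_gv) + U_bs·F_u·A_nt = 233.3 kN → 175 kN.
Block shear governs: 175 kN.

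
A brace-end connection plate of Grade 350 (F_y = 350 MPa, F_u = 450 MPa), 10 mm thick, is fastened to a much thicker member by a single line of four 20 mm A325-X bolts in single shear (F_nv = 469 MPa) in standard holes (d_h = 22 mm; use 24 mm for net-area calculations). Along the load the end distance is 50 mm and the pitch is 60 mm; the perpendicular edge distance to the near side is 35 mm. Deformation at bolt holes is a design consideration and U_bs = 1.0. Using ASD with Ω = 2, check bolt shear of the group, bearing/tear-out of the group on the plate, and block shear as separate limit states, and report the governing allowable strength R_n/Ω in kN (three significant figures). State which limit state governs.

Bolt shear: A_b = π·20²/4 = 314.2 mm²; R_n = 469 × 314.2 × 4 × 1 / 1000 = 589.4 kN → 589.4 / 2 = 295 kN.
Bearing: edge l_c = 39, r_n = 210.6 kN; interior l_c = 38, r_n = 205.2 kN; R_n = 210.6 + 3·205.2 = 826.2 kN → 413 kN.
Block shear: A_gv = 2300, A_nv = 1460, A_nt = 230 mm²; R_n = min(0.6F_uA_nv, 0.6F_yA_gv) + U_bs·F_u·A_nt = 497.7 kN → 249 kN.
Block shear governs: 249 kN.

249 kN (block shear governs)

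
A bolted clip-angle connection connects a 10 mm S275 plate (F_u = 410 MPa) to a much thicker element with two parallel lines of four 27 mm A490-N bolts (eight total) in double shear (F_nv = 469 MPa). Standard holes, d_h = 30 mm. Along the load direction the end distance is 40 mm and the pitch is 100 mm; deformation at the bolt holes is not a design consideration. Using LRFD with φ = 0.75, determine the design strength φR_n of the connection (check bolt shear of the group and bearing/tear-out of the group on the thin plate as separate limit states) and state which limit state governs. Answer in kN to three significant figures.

1730 kN (bearing governs)

Bolt shear: A_b = π·27²/4 = 572.6 mm²; R_n = 469 × 572.6 × 8 × 2 / 1000 = 4296 kN → 0.75 × 4296 = 3220 kN.
Bearing (1.5 l_c t F_u ≤ 3.0 d t F_u): upper limit = 3.0·27·10·410 / 1000 = 332.1 kN.
  Edge l_c = 40 − 30/2 = 25 → r_n = 153.8 kN; interior l_c = 100 − 30 = 70 → r_n = 332.1 kN.
  R_n,bearing = 2·153.8 + 6·332.1 = 2300 kN → 0.75 × 2300 = 1730 kN.
Bearing governs: 1730 kN.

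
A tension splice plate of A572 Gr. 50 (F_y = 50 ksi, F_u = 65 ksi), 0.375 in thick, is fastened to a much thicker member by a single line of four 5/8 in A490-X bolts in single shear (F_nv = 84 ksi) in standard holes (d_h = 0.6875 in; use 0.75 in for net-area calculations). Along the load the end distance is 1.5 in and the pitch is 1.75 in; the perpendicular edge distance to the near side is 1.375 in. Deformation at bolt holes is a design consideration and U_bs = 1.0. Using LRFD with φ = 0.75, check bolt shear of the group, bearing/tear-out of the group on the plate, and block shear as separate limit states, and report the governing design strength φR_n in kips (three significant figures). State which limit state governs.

Bolt shear: A_b = π·0.625²/4 = 0.3068 in²; R_n = 84 × 0.3068 × 4 × 1 = 103.1 kips → 0.75 × 103.1 = 77.3 kips.
Bearing: edge l_c = 1.156, r_n = 33.82 kips; interior l_c = 1.062, r_n = 31.08 kips; R_n = 33.82 + 3·31.08 = 127.1 kips → 95.3 kips.
Block shear: A_gv = 2.531, A_nv = 1.547, A_nt = 0.375 in²; R_n = min(0.6F_uA_nv, 0.6F_yA_gv) + U_bs·F_u·A_nt = 84.7 kips → 63.5 kips.
Block shear governs: 63.5 kips.

63.5 kips (block shear governs)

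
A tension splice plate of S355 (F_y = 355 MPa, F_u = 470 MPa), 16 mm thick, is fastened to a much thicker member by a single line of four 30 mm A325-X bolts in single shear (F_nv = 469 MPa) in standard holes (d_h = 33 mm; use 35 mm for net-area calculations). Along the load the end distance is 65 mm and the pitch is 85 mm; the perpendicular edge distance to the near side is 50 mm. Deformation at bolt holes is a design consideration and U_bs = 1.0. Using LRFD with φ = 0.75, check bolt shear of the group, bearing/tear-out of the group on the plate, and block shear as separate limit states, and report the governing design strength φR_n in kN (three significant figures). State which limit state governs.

Bolt shear: A_b = π·30²/4 = 706.9 mm²; R_n = 469 × 706.9 × 4 × 1 / 1000 = 1326 kN → 0.75 × 1326 = 995 kN.
Bearing: edge l_c = 48.5, r_n = 437.7 kN; interior l_c = 52, r_n = 469.2 kN; R_n = 437.7 + 3·469.2 = 1845 kN → 1380 kN.
Block shear: A_gv = 5120, A_nv = 3160, A_nt = 520 mm²; R_n = min(0.6F_uA_nv, 0.6F_yA_gv) + U_bs·F_u·A_nt = 1136 kN → 852 kN.
Block shear governs: 852 kN.

852 kN (block shear governs)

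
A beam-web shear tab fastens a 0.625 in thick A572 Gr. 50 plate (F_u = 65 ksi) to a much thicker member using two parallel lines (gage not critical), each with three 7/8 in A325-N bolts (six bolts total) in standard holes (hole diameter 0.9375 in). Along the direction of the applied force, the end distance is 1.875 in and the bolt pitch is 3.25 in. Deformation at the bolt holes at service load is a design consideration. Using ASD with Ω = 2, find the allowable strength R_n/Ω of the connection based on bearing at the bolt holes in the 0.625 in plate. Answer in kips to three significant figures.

Per bolt r_n = 1.2 l_c t F_u ≤ 2.4 d t F_u; upper limit = 2.4 × 0.875 × 0.625 × 65 = 85.31 kips.
Edge bolt: l_c = 1.875 − 0.9375/2 = 1.406 in → 1.2 × 1.406 × 0.625 × 65 = 68.55 → r_n = 68.55 kips.
Interior bolts: l_c = 3.25 − 0.9375 = 2.312 in → 1.2 × 2.312 × 0.625 × 65 = 112.7 → r_n = 85.31 kips.
R_n = 2 × 68.55 + 4 × 85.31 = 478.4 kips.
Allowable strength R_n/Ω = 478.4 / 2 = 239 kips.

239 kips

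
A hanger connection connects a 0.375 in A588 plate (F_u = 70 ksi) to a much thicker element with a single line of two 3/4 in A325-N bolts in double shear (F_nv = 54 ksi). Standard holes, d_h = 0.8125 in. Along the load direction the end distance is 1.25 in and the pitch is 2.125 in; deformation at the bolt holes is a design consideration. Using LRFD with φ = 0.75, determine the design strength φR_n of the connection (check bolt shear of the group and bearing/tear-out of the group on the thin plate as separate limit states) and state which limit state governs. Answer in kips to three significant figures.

Bolt shear: A_b = π·0.75²/4 = 0.4418 in²; R_n = 54 × 0.4418 × 2 × 2 = 95.43 kips → 0.75 × 95.43 = 71.6 kips.
Bearing (1.2 l_c t F_u ≤ 2.4 d t F_u): upper limit = 2.4·0.75·0.375·70 = 47.25 kips.
  Edge l_c = 1.25 − 0.8125/2 = 0.8438 → r_n = 26.58 kips; interior l_c = 2.125 − 0.8125 = 1.312 → r_n = 41.34 kips.
  R_n,bearing = 1·26.58 + 1·41.34 = 67.92 kips → 0.75 × 67.92 = 50.9 kips.
Bearing governs: 50.9 kips.

50.9 kips (bearing governs)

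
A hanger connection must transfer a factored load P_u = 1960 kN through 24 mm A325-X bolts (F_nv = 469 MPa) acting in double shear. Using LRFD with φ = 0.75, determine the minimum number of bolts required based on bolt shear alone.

7 bolts

A_b = π·24²/4 = 452.4 mm².
Per-bolt design strength φR_n = 0.75 × 469 × 452.4 × 2 / 1000 = 318.3 kN.
n ≥ 1960 / 318.3 = 6.159 → use 7 bolts.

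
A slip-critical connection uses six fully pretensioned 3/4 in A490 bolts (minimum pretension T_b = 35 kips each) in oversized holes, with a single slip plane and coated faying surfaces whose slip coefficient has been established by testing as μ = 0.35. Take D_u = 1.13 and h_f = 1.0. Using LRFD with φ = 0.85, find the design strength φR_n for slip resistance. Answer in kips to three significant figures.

70.6 kips

R_n = μ · D_u · h_f · T_b · n_s · n_b = 0.35 × 1.13 × 1.0 × 35 × 1 × 6 = 83.05 kips.
Design strength φR_n = 0.85 × 83.05 = 70.6 kips.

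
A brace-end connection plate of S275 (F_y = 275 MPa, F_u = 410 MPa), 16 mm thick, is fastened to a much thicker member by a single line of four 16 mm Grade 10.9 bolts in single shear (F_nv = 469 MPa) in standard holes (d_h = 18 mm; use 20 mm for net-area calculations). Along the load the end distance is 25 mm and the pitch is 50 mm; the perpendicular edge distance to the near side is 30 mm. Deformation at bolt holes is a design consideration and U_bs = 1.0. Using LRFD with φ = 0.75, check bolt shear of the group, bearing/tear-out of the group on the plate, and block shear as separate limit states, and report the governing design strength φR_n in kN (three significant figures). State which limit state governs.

Bolt shear: A_b = π·16²/4 = 201.1 mm²; R_n = 469 × 201.1 × 4 × 1 / 1000 = 377.2 kN → 0.75 × 377.2 = 283 kN.
Bearing: edge l_c = 16, r_n = 126 kN; interior l_c = 32, r_n = 251.9 kN; R_n = 126 + 3·251.9 = 881.7 kN → 661 kN.
Block shear: A_gv = 2800, A_nv = 1680, A_nt = 320 mm²; R_n = min(0.6F_uA_nv, 0.6F_yA_gv) + U_bs·F_u·A_nt = 544.5 kN → 408 kN.
Bolt shear governs: 283 kN.

283 kN (bolt shear governs)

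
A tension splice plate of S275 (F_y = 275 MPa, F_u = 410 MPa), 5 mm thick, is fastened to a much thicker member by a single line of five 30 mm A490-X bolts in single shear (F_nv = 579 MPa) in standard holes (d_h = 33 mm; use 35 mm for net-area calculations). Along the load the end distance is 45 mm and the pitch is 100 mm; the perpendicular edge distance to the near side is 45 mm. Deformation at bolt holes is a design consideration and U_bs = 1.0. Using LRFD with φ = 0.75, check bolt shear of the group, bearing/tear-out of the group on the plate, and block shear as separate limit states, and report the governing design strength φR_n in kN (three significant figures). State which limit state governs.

308 kN (block shear governs)

Bolt shear: A_b = π·30²/4 = 706.9 mm²; R_n = 579 × 706.9 × 5 × 1 / 1000 = 2046 kN → 0.75 × 2046 = 1530 kN.
Bearing: edge l_c = 28.5, r_n = 70.11 kN; interior l_c = 67, r_n = 147.6 kN; R_n = 70.11 + 4·147.6 = 660.5 kN → 495 kN.
Block shear: A_gv = 2225, A_nv = 1438, A_nt = 137.5 mm²; R_n = min(0.6F_uA_nv, 0.6F_yA_gv) + U_bs·F_u·A_nt = 410 kN → 308 kN.
Block shear governs: 308 kN.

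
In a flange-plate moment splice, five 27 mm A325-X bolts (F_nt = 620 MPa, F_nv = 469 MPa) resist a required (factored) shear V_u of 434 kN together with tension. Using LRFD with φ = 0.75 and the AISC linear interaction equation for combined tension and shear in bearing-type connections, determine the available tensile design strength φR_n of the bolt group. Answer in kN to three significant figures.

1160 kN

A_b = π·27²/4 = 572.6 mm²; f_rv = 434 × 1000 / (5 × 572.6) = 151.6 MPa.
F'_nt = 1.3 F_nt − (F_nt / φF_nv) f_rv = 1.3·620 − (620/(0.75·469))·151.6 = 538.8 MPa, capped at F_nt → F'_nt = 538.8 MPa.
R_n = F'_nt · A_b · n = 538.8 × 572.6 × 5 / 1000 = 1542 kN.
Design strength φR_n = 0.75 × 1542 = 1160 kN.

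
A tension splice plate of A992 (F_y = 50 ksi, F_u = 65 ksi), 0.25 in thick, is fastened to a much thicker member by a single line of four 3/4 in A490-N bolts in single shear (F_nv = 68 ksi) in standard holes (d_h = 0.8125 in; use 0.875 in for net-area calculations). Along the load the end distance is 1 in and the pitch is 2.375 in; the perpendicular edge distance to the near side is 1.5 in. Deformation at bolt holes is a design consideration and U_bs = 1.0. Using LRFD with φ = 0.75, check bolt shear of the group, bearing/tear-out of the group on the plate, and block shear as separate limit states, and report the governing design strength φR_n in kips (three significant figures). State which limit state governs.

50 kips (block shear governs)

Bolt shear: A_b = π·0.75²/4 = 0.4418 in²; R_n = 68 × 0.4418 × 4 × 1 = 120.2 kips → 0.75 × 120.2 = 90.1 kips.
Bearing: edge l_c = 0.5938, r_n = 11.58 kips; interior l_c = 1.562, r_n = 29.25 kips; R_n = 11.58 + 3·29.25 = 99.33 kips → 74.5 kips.
Block shear: A_gv = 2.031, A_nv = 1.266, A_nt = 0.2656 in²; R_n = min(0.6F_uA_nv, 0.6F_yA_gv) + U_bs·F_u·A_nt = 66.62 kips → 50 kips.
Block shear governs: 50 kips.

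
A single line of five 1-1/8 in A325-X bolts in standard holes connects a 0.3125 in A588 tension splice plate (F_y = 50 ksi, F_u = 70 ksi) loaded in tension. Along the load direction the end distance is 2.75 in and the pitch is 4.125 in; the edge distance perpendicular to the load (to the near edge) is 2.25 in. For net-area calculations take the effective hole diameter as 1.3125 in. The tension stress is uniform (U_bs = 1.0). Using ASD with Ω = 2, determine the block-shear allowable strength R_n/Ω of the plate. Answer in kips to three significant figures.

Shear plane L_v = 2.75 + 4·4.125 = 19.25 in; A_gv = 19.25 × 0.3125 = 6.016 in².
A_nv = (19.25 − 4.5·1.3125) × 0.3125 = 4.17 in².
A_nt = (2.25 − 0.5·1.3125) × 0.3125 = 0.498 in².
0.6 F_u A_nv = 175.1 kips; 0.6 F_y A_gv = 180.5 kips → shear rupture governs the shear term.
R_n = 175.1 + 1.0 × 70 × 0.498 = 210 kips.
Allowable strength R_n/Ω = 210 / 2 = 105 kips.

105 kips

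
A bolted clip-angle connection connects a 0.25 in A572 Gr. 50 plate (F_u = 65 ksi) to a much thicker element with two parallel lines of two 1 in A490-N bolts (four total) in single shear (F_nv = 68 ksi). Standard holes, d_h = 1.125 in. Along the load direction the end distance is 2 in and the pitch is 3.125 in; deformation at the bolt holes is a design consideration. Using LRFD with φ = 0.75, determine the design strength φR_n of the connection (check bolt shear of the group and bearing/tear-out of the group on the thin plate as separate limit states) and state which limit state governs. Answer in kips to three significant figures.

Bolt shear: A_b = π·1²/4 = 0.7854 in²; R_n = 68 × 0.7854 × 4 × 1 = 213.6 kips → 0.75 × 213.6 = 160 kips.
Bearing (1.2 l_c t F_u ≤ 2.4 d t F_u): upper limit = 2.4·1·0.25·65 = 39 kips.
  Edge l_c = 2 − 1.125/2 = 1.438 → r_n = 28.03 kips; interior l_c = 3.125 − 1.125 = 2 → r_n = 39 kips.
  R_n,bearing = 2·28.03 + 2·39 = 134.1 kips → 0.75 × 134.1 = 101 kips.
Bearing governs: 101 kips.

101 kips (bearing governs)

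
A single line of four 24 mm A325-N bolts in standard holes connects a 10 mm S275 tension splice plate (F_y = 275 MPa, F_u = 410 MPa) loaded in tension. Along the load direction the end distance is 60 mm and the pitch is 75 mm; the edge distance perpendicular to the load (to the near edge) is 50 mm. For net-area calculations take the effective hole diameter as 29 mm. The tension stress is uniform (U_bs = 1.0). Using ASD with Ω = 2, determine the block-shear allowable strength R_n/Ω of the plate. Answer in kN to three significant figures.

Shear plane L_v = 60 + 3·75 = 285 mm; A_gv = 285 × 10 = 2850 mm².
A_nv = (285 − 3.5·29) × 10 = 1835 mm².
A_nt = (50 − 0.5·29) × 10 = 355 mm².
0.6 F_u A_nv = 451.4 kN; 0.6 F_y A_gv = 470.2 kN → shear rupture governs the shear term.
R_n = 451.4 + 1.0 × 410 × 355 / 1000 = 597 kN.
Allowable strength R_n/Ω = 597 / 2 = 298 kN.

298 kN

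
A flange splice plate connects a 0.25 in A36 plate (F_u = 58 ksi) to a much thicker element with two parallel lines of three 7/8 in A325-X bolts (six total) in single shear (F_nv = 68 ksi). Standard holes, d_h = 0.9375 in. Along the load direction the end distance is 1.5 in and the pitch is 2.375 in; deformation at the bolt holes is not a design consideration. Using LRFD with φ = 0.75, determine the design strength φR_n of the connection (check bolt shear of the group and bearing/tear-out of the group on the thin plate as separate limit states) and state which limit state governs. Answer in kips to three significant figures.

127 kips (bearing governs)

Bolt shear: A_b = π·0.875²/4 = 0.6013 in²; R_n = 68 × 0.6013 × 6 × 1 = 245.3 kips → 0.75 × 245.3 = 184 kips.
Bearing (1.5 l_c t F_u ≤ 3.0 d t F_u): upper limit = 3.0·0.875·0.25·58 = 38.06 kips.
  Edge l_c = 1.5 − 0.9375/2 = 1.031 → r_n = 22.43 kips; interior l_c = 2.375 − 0.9375 = 1.438 → r_n = 31.27 kips.
  R_n,bearing = 2·22.43 + 4·31.27 = 169.9 kips → 0.75 × 169.9 = 127 kips.
Bearing governs: 127 kips.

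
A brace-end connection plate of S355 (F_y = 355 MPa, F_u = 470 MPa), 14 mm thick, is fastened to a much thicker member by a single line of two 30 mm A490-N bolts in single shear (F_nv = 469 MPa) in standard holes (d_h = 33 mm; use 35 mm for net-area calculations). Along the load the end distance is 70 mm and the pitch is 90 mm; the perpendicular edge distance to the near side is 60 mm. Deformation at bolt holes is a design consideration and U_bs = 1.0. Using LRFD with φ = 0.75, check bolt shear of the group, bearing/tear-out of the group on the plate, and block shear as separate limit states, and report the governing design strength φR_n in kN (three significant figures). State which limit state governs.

497 kN (bolt shear governs)

Bolt shear: A_b = π·30²/4 = 706.9 mm²; R_n = 469 × 706.9 × 2 × 1 / 1000 = 663 kN → 0.75 × 663 = 497 kN.
Bearing: edge l_c = 53.5, r_n = 422.4 kN; interior l_c = 57, r_n = 450.1 kN; R_n = 422.4 + 1·450.1 = 872.5 kN → 654 kN.
Block shear: A_gv = 2240, A_nv = 1505, A_nt = 595 mm²; R_n = min(0.6F_uA_nv, 0.6F_yA_gv) + U_bs·F_u·A_nt = 704.1 kN → 528 kN.
Bolt shear governs: 497 kN.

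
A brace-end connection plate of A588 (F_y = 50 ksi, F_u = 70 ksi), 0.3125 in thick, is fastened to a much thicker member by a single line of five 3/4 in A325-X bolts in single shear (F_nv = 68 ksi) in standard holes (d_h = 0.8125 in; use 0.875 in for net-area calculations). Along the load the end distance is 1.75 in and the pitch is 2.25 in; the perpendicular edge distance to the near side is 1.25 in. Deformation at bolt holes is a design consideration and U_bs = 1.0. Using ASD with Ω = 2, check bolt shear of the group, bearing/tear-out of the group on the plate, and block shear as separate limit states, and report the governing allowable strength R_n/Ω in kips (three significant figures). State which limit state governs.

Bolt shear: A_b = π·0.75²/4 = 0.4418 in²; R_n = 68 × 0.4418 × 5 × 1 = 150.2 kips → 150.2 / 2 = 75.1 kips.
Bearing: edge l_c = 1.344, r_n = 35.27 kips; interior l_c = 1.438, r_n = 37.73 kips; R_n = 35.27 + 4·37.73 = 186.2 kips → 93.1 kips.
Block shear: A_gv = 3.359, A_nv = 2.129, A_nt = 0.2539 in²; R_n = min(0.6F_uA_nv, 0.6F_yA_gv) + U_bs·F_u·A_nt = 107.2 kips → 53.6 kips.
Block shear governs: 53.6 kips.

53.6 kips (block shear governs)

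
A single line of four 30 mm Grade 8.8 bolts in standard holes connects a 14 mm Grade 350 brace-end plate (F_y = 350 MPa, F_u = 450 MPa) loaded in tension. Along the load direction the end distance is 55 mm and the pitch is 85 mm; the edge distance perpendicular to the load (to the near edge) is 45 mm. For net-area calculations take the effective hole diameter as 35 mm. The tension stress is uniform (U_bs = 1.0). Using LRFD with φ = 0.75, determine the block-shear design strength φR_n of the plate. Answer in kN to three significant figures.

662 kN

Shear plane L_v = 55 + 3·85 = 310 mm; A_gv = 310 × 14 = 4340 mm².
A_nv = (310 − 3.5·35) × 14 = 2625 mm².
A_nt = (45 − 0.5·35) × 14 = 385 mm².
0.6 F_u A_nv = 708.8 kN; 0.6 F_y A_gv = 911.4 kN → shear rupture governs the shear term.
R_n = 708.8 + 1.0 × 450 × 385 / 1000 = 882 kN.
Design strength φR_n = 0.75 × 882 = 662 kN.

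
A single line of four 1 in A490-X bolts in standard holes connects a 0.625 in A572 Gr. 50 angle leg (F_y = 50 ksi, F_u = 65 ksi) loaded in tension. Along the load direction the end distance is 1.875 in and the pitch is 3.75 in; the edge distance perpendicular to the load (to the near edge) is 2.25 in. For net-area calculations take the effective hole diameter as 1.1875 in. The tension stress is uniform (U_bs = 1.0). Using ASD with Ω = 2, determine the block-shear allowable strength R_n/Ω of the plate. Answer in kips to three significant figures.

Shear plane L_v = 1.875 + 3·3.75 = 13.12 in; A_gv = 13.12 × 0.625 = 8.203 in².
A_nv = (13.12 − 3.5·1.1875) × 0.625 = 5.605 in².
A_nt = (2.25 − 0.5·1.1875) × 0.625 = 1.035 in².
0.6 F_u A_nv = 218.6 kips; 0.6 F_y A_gv = 246.1 kips → shear rupture governs the shear term.
R_n = 218.6 + 1.0 × 65 × 1.035 = 285.9 kips.
Allowable strength R_n/Ω = 285.9 / 2 = 143 kips.

143 kips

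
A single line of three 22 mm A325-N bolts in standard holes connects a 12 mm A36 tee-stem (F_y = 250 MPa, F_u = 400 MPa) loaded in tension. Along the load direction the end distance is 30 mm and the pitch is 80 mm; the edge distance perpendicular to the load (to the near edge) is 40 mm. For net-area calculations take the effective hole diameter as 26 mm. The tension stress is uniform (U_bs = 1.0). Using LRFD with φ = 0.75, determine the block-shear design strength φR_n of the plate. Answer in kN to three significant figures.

Shear plane L_v = 30 + 2·80 = 190 mm; A_gv = 190 × 12 = 2280 mm².
A_nv = (190 − 2.5·26) × 12 = 1500 mm².
A_nt = (40 − 0.5·26) × 12 = 324 mm².
0.6 F_u A_nv = 360 kN; 0.6 F_y A_gv = 342 kN → shear yielding governs the shear term.
R_n = 342 + 1.0 × 400 × 324 / 1000 = 471.6 kN.
Design strength φR_n = 0.75 × 471.6 = 354 kN.

354 kN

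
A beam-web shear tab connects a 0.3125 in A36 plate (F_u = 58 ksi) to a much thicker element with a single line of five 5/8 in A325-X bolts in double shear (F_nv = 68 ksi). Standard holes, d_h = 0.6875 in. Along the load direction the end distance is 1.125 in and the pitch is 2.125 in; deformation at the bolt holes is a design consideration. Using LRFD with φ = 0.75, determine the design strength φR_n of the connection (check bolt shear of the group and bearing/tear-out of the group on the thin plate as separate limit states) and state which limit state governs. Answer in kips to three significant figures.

94.3 kips (bearing governs)

Bolt shear: A_b = π·0.625²/4 = 0.3068 in²; R_n = 68 × 0.3068 × 5 × 2 = 208.6 kips → 0.75 × 208.6 = 156 kips.
Bearing (1.2 l_c t F_u ≤ 2.4 d t F_u): upper limit = 2.4·0.625·0.3125·58 = 27.19 kips.
  Edge l_c = 1.125 − 0.6875/2 = 0.7812 → r_n = 16.99 kips; interior l_c = 2.125 − 0.6875 = 1.438 → r_n = 27.19 kips.
  R_n,bearing = 1·16.99 + 4·27.19 = 125.7 kips → 0.75 × 125.7 = 94.3 kips.
Bearing governs: 94.3 kips.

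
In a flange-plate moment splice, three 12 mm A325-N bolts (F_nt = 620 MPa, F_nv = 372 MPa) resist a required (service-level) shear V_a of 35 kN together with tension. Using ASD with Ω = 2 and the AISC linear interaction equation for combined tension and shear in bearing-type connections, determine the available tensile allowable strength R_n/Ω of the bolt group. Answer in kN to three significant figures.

A_b = π·12²/4 = 113.1 mm²; f_rv = 35 × 1000 / (3 × 113.1) = 103.2 MPa.
F'_nt = 1.3 F_nt − (Ω F_nt / F_nv) f_rv = 1.3·620 − (2·620/372)·103.2 = 462.1 MPa, capped at F_nt → F'_nt = 462.1 MPa.
R_n = F'_nt · A_b · n = 462.1 × 113.1 × 3 / 1000 = 156.8 kN.
Allowable strength R_n/Ω = 156.8 / 2 = 78.4 kN.

78.4 kN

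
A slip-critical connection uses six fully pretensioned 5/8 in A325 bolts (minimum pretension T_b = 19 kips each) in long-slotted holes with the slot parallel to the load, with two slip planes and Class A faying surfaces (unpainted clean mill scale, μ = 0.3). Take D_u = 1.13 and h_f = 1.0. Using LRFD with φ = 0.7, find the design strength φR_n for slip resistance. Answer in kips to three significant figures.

R_n = μ · D_u · h_f · T_b · n_s · n_b = 0.3 × 1.13 × 1.0 × 19 × 2 × 6 = 77.29 kips.
Design strength φR_n = 0.7 × 77.29 = 54.1 kips.

54.1 kips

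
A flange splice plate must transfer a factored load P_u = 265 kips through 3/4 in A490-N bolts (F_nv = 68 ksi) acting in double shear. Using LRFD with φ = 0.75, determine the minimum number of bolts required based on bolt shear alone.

6 bolts

A_b = π·0.75²/4 = 0.4418 in².
Per-bolt design strength φR_n = 0.75 × 68 × 0.4418 × 2 = 45.06 kips.
n ≥ 265 / 45.06 = 5.881 → use 6 bolts.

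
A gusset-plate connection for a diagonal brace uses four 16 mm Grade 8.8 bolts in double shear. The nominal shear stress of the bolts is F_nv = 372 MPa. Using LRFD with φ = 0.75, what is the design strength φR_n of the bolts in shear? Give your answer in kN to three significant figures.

449 kN

A_b = π × 16² / 4 = 201.1 mm².
R_n = F_nv · A_b · n · n_s = 372 × 201.1 × 4 × 2 / 1000 = 598.4 kN.
Design strength φR_n = 0.75 × 598.4 = 449 kN.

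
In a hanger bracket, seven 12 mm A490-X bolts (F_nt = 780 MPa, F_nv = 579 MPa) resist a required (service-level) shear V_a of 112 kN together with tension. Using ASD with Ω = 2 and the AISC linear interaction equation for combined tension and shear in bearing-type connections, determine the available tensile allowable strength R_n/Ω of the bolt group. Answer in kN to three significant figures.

251 kN

A_b = π·12²/4 = 113.1 mm²; f_rv = 112 × 1000 / (7 × 113.1) = 141.5 MPa.
F'_nt = 1.3 F_nt − (Ω F_nt / F_nv) f_rv = 1.3·780 − (2·780/579)·141.5 = 632.8 MPa, capped at F_nt → F'_nt = 632.8 MPa.
R_n = F'_nt · A_b · n = 632.8 × 113.1 × 7 / 1000 = 501 kN.
Allowable strength R_n/Ω = 501 / 2 = 251 kN.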